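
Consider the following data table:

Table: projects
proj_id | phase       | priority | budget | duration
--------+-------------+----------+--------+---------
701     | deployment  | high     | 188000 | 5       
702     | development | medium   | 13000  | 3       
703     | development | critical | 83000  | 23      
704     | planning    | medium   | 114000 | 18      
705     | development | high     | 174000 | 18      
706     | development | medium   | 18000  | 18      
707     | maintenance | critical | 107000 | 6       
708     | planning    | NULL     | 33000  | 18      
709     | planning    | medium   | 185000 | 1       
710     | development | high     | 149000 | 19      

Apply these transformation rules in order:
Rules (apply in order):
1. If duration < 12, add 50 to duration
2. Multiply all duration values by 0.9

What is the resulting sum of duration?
296.1

Step 1: Apply Rule 1 - Add 50 to records with duration < 12
  - 4 records affected: 15 + (4 × 50) = 215
  - Unaffected records: 114
  - Sum after Rule 1: 329
Step 2: Apply Rule 2 - Multiply all by 0.9
  - 329 × 0.9 = 296.1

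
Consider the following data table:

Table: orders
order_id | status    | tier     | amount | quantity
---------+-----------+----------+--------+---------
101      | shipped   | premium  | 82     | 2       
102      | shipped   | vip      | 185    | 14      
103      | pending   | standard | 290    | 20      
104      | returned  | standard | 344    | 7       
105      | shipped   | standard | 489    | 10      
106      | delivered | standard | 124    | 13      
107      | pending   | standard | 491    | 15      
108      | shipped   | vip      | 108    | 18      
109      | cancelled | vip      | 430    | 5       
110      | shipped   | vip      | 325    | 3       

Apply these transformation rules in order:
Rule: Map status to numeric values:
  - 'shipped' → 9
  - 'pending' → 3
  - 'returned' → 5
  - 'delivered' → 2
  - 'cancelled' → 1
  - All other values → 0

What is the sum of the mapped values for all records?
59

Step 1: Apply mapping to each record
Step 2: Count by status:
  'shipped': 5 records × 9 = 45
  'pending': 2 records × 3 = 6
  'returned': 1 records × 5 = 5
  'delivered': 1 records × 2 = 2
  'cancelled': 1 records × 1 = 1
Step 3: Sum all mapped values = 59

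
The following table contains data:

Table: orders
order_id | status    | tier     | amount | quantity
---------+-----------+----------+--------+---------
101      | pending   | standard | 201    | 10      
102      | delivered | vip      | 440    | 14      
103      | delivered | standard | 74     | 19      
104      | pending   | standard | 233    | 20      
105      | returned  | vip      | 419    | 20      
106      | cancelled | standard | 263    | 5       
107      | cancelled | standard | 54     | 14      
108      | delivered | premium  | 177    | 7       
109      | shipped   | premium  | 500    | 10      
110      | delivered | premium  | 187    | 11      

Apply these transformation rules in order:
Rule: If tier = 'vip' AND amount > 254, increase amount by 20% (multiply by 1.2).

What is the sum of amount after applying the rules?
2719.8

Step 1: Find records where tier = 'vip' AND amount > 254
Step 2: 2 records match, summing to 859
Step 3: After multiplier: 859 × 1.2 = 1030.8
Step 4: Unaffected records sum: 1689
Step 5: Final sum = 1030.8 + 1689 = 2719.8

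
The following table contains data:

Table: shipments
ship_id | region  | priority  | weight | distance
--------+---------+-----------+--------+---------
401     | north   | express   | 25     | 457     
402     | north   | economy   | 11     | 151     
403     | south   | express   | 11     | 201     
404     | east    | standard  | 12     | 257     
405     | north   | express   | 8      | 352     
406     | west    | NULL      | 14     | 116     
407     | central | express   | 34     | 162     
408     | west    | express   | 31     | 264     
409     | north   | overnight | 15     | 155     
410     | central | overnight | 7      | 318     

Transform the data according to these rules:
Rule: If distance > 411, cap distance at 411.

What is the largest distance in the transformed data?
411

Step 1: Original maximum distance = 457
Step 2: Apply cap at 411
Step 3: 1 records had distance > 411 and were capped
Step 4: Maximum after transformation = 411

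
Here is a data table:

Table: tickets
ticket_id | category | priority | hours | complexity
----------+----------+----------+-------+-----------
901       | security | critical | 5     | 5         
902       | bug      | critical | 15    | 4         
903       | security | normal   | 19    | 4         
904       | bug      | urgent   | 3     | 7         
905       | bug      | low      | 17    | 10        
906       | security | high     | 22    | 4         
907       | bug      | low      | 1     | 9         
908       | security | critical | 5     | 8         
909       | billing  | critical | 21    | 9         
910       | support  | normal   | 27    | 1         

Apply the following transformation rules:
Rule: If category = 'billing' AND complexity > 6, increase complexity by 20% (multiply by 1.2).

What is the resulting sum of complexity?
62.8

Step 1: Find records where category = 'billing' AND complexity > 6
Step 2: 1 records match, summing to 9
Step 3: After multiplier: 9 × 1.2 = 10.8
Step 4: Unaffected records sum: 52
Step 5: Final sum = 10.8 + 52 = 62.8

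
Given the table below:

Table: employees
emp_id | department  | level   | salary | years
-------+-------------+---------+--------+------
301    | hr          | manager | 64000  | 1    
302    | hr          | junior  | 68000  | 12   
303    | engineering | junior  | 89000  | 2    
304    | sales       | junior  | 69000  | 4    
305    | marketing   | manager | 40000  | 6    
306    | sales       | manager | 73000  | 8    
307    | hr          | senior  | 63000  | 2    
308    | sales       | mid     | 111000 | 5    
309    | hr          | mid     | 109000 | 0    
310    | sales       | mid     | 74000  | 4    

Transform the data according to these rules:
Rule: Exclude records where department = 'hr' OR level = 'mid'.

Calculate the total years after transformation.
20

Step 1: Find records where department = 'hr' OR level = 'mid'
Step 2: 6 records match, summing to 24
Step 3: Original sum: 44
Step 4: Remaining sum = 44 - 24 = 20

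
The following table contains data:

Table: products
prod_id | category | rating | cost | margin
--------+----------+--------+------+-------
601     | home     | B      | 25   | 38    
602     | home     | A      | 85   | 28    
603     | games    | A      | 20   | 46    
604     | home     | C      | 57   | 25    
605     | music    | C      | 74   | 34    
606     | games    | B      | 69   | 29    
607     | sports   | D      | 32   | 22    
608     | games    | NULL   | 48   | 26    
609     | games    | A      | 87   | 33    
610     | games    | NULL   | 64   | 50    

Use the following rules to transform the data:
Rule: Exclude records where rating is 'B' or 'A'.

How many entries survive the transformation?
5

Step 1: Count records to exclude
  - 2 (B) + 3 (A) = 5 records
Step 2: Total records: 10
Step 3: Remaining = 10 - 5 = 5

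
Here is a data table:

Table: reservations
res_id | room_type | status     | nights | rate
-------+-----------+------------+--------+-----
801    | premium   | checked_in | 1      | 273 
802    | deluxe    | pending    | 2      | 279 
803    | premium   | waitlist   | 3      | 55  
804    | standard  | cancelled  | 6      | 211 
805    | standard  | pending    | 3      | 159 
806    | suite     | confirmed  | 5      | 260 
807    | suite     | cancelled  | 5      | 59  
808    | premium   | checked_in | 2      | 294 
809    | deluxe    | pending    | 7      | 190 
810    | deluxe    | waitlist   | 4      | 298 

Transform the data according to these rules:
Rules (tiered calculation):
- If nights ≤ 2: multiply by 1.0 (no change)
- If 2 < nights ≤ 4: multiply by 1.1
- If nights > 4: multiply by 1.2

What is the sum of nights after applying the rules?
43.6

Step 1: Tier 1 (nights ≤ 2): 3 records, sum = 5 × 1.0 = 5.0
Step 2: Tier 2 (2 < nights ≤ 4): 3 records, sum = 10 × 1.1 = 11.0
Step 3: Tier 3 (nights > 4): 4 records, sum = 23 × 1.2 = 27.6
Step 4: Final sum = 5.0 + 11.0 + 27.6 = 43.6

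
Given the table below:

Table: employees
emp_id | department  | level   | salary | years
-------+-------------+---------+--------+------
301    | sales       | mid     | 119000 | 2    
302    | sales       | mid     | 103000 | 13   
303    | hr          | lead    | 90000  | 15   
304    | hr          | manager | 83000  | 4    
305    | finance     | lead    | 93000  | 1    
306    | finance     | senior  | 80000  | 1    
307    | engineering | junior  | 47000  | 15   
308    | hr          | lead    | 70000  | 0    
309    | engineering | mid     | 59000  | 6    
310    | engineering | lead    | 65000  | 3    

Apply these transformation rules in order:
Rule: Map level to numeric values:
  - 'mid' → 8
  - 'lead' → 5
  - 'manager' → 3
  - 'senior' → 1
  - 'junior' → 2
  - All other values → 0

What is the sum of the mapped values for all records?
50

Step 1: Apply mapping to each record
Step 2: Count by status:
  'mid': 3 records × 8 = 24
  'lead': 4 records × 5 = 20
  'manager': 1 records × 3 = 3
  'senior': 1 records × 1 = 1
  'junior': 1 records × 2 = 2
Step 3: Sum all mapped values = 50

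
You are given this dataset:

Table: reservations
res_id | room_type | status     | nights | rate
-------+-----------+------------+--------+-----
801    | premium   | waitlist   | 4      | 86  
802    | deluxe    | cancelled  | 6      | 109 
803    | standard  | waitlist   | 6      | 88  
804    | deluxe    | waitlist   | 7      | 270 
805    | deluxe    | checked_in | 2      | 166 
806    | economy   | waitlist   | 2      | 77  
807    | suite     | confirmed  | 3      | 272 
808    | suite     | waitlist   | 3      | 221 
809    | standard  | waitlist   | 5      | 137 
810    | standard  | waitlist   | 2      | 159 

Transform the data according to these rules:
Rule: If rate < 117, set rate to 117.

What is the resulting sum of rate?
1693

Step 1: 4 records have rate < 117
Step 2: These records originally summed to 360
Step 3: After setting to minimum: 4 × 117 = 468
Step 4: Unaffected records sum: 1225
Step 5: Final sum = 468 + 1225 = 1693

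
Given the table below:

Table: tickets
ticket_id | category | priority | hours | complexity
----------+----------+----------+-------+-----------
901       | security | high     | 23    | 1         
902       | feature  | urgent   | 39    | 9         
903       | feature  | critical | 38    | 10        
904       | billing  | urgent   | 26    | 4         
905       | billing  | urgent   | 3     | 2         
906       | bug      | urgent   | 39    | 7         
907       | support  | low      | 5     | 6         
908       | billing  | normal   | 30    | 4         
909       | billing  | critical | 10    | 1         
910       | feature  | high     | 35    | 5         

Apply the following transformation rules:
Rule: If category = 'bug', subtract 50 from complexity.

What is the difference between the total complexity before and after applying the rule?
50

Step 1: Original sum of complexity = 49
Step 2: 1 records have category = 'bug'
Step 3: Each affected record changes by -50
Step 4: Total change = 1 × -50 = -50
Step 5: New sum = 49 + -50 = -1
Step 6: Difference = |-1 - 49| = 50
        (Sum decreased by 50)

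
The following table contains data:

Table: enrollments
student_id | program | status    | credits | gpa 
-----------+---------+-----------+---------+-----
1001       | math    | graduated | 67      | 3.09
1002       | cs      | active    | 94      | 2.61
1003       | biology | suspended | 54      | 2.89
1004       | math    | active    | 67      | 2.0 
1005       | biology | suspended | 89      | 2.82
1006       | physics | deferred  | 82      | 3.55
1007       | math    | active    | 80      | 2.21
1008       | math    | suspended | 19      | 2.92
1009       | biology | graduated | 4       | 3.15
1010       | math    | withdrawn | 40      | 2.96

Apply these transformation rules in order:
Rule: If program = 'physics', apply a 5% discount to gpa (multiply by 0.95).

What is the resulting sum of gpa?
28.02

Step 1: Records with program = 'physics' have total gpa = 3.55
Step 2: Apply multiplier: 3.55 × 0.95 = 3.37
Step 3: Other records total: 24.65
Step 4: Final sum = 3.37 + 24.65 = 28.02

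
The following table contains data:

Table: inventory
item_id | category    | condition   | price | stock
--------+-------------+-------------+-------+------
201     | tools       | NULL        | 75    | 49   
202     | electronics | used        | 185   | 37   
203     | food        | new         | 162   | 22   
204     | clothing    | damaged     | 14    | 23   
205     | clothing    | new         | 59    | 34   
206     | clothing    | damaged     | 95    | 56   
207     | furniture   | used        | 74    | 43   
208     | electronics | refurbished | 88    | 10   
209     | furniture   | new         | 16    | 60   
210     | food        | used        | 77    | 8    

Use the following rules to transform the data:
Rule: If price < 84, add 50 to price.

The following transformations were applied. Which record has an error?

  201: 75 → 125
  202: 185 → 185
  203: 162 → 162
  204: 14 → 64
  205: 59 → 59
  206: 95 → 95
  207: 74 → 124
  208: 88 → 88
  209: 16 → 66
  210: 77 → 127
Record 205 has an error. The correct transformed value should be 109, not 59.

Step 1: Check each record against the rule
Step 2: Record 205 has price = 59
Step 3: Since 59 < 84, the bonus should have been applied
Step 4: Correct value = 109, but claimed value = 59
Conclusion: Record 205 has the error.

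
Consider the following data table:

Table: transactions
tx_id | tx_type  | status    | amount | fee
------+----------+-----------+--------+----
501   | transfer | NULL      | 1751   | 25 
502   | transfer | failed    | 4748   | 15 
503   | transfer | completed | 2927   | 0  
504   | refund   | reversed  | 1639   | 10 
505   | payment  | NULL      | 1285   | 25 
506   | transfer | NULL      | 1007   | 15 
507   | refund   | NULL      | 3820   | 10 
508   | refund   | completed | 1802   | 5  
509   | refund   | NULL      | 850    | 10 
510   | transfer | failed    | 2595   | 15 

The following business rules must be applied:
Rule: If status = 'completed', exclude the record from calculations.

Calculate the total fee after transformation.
125

Step 1: Identify records where status = 'completed'
Step 2: The excluded records sum to 5
Step 3: Original total fee = 130
Step 4: Remaining total = 130 - 5 = 125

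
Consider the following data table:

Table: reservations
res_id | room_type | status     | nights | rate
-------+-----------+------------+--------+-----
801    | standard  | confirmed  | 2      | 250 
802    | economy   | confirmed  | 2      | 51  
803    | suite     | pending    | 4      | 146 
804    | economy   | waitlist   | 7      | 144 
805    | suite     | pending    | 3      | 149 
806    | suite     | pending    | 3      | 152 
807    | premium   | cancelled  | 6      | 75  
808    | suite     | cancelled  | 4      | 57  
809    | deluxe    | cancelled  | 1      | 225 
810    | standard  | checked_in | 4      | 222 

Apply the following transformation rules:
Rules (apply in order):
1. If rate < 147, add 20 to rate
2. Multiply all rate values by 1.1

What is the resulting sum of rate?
1728.1

Step 1: Apply Rule 1 - Add 20 to records with rate < 147
  - 5 records affected: 473 + (5 × 20) = 573
  - Unaffected records: 998
  - Sum after Rule 1: 1571
Step 2: Apply Rule 2 - Multiply all by 1.1
  - 1571 × 1.1 = 1728.1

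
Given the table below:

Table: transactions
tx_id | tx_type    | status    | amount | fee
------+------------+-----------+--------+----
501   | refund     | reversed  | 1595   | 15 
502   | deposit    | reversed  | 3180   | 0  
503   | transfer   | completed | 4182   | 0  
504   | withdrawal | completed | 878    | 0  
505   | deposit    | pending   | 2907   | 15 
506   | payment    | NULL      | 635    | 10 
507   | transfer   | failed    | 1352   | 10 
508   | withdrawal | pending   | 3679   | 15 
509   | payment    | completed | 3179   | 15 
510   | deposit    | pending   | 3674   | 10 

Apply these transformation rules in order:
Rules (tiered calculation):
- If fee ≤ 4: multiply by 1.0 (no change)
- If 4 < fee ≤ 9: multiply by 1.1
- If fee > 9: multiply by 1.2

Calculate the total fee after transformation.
108.0

Step 1: Tier 1 (fee ≤ 4): 3 records, sum = 0 × 1.0 = 0.0
Step 2: Tier 2 (4 < fee ≤ 9): 0 records, sum = 0 × 1.1 = 0.0
Step 3: Tier 3 (fee > 9): 7 records, sum = 90 × 1.2 = 108.0
Step 4: Final sum = 0.0 + 0.0 + 108.0 = 108.0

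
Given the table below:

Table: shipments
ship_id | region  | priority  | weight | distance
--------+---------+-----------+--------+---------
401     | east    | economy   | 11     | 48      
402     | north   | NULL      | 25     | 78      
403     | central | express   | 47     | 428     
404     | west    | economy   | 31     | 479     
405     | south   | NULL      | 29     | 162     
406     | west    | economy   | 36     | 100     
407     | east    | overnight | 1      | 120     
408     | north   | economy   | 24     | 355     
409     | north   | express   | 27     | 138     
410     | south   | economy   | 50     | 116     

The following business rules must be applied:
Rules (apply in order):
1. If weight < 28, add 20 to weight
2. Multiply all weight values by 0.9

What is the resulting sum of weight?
342.9

Step 1: Apply Rule 1 - Add 20 to records with weight < 28
  - 5 records affected: 88 + (5 × 20) = 188
  - Unaffected records: 193
  - Sum after Rule 1: 381
Step 2: Apply Rule 2 - Multiply all by 0.9
  - 381 × 0.9 = 342.9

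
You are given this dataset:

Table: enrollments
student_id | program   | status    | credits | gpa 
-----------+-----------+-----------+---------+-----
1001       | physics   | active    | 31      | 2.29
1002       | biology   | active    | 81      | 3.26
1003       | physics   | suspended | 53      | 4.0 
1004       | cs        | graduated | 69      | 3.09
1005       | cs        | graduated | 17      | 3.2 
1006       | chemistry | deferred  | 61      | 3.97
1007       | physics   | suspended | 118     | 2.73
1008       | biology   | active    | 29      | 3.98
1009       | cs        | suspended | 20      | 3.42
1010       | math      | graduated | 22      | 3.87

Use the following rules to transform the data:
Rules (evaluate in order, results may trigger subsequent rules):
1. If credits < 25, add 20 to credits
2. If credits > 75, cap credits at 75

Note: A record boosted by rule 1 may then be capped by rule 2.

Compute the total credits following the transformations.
512

Step 1: Apply rule 1 to records with credits < 25
  - 3 records get bonus of 20
  - Of these, 0 records then exceed 75 and get capped
Step 2: Apply rule 2 to records with credits > 75
  - 2 records (original) are capped
Step 3: Calculate final sum = 512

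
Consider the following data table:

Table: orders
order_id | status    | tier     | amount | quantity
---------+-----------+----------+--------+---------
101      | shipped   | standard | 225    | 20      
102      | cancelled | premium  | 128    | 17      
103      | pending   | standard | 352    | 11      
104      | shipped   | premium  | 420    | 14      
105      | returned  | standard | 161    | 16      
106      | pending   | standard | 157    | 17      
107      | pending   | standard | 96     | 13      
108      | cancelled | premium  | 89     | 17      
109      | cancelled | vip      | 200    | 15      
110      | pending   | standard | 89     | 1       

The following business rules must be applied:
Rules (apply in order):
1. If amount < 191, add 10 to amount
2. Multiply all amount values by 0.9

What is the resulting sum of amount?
1779.3

Step 1: Apply Rule 1 - Add 10 to records with amount < 191
  - 6 records affected: 720 + (6 × 10) = 780
  - Unaffected records: 1197
  - Sum after Rule 1: 1977
Step 2: Apply Rule 2 - Multiply all by 0.9
  - 1977 × 0.9 = 1779.3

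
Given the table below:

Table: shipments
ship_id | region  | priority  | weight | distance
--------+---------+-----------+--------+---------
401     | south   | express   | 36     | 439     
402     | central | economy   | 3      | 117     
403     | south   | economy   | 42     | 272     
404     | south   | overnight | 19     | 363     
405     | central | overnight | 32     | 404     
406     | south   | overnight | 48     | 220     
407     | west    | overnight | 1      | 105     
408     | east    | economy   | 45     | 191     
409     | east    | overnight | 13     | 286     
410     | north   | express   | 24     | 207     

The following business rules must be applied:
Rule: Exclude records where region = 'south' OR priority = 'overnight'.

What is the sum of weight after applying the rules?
72

Step 1: Find records where region = 'south' OR priority = 'overnight'
Step 2: 7 records match, summing to 191
Step 3: Original sum: 263
Step 4: Remaining sum = 263 - 191 = 72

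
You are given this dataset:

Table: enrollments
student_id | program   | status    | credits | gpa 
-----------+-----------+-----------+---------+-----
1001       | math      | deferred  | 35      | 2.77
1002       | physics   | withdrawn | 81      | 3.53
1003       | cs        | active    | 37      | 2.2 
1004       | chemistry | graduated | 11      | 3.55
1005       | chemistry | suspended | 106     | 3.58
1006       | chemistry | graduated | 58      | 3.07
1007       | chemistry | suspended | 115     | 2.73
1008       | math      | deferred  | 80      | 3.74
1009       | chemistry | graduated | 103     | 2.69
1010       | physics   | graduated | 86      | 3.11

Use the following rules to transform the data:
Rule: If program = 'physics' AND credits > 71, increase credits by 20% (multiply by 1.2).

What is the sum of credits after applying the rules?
745.4

Step 1: Find records where program = 'physics' AND credits > 71
Step 2: 2 records match, summing to 167
Step 3: After multiplier: 167 × 1.2 = 200.4
Step 4: Unaffected records sum: 545
Step 5: Final sum = 200.4 + 545 = 745.4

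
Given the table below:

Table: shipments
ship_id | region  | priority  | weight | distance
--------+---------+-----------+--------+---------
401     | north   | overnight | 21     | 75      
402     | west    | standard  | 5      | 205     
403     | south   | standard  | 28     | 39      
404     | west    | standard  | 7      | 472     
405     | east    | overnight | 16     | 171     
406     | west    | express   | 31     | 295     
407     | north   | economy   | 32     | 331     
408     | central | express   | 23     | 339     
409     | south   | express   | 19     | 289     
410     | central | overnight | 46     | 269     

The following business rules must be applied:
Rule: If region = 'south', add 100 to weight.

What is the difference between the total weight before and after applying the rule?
200

Step 1: Original sum of weight = 228
Step 2: 2 records have region = 'south'
Step 3: Each affected record changes by 100
Step 4: Total change = 2 × 100 = 200
Step 5: New sum = 228 + 200 = 428
Step 6: Difference = |428 - 228| = 200
        (Sum increased by 200)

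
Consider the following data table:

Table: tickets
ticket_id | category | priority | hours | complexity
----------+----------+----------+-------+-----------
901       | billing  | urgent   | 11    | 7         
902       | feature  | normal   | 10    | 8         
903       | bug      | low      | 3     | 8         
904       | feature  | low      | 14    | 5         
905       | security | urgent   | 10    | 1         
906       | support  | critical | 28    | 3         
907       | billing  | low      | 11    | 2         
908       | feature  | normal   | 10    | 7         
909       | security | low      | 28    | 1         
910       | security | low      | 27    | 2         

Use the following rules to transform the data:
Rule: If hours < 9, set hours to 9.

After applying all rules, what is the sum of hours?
158

Step 1: 1 records have hours < 9
Step 2: These records originally summed to 3
Step 3: After setting to minimum: 1 × 9 = 9
Step 4: Unaffected records sum: 149
Step 5: Final sum = 9 + 149 = 158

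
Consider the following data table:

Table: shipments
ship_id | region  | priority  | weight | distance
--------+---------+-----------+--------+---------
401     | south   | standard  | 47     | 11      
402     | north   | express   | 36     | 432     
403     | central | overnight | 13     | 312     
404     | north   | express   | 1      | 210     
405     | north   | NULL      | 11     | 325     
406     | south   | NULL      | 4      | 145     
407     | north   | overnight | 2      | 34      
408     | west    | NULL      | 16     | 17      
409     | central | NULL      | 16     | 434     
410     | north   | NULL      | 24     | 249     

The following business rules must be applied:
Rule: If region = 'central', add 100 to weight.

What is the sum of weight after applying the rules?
370

Step 1: Count records where region = 'central': 2
Step 2: Total bonus added: 2 × 100 = 200
Step 3: Original sum of weight: 170
Step 4: Final sum = 170 + 200 = 370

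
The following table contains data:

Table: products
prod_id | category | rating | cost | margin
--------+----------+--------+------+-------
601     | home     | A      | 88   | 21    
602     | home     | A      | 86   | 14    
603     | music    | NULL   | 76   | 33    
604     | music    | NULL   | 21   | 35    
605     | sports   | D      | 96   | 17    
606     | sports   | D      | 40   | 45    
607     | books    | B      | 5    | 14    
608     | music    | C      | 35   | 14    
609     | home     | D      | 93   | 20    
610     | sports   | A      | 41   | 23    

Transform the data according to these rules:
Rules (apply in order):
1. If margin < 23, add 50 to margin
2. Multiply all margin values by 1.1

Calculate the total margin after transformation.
589.6

Step 1: Apply Rule 1 - Add 50 to records with margin < 23
  - 6 records affected: 100 + (6 × 50) = 400
  - Unaffected records: 136
  - Sum after Rule 1: 536
Step 2: Apply Rule 2 - Multiply all by 1.1
  - 536 × 1.1 = 589.6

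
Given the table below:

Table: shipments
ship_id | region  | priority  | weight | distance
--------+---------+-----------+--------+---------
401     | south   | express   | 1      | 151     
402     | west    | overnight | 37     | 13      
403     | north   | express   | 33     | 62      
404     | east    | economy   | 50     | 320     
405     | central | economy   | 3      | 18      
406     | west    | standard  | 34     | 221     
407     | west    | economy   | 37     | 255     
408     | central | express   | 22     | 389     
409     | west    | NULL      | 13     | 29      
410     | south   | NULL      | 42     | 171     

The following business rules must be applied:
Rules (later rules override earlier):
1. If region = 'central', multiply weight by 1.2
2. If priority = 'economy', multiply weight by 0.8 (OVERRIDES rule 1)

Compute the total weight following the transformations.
258.4

Step 1: Rule 2 takes priority for records with priority = 'economy'
  - 3 records: 90 × 0.8 = 72.0
Step 2: Rule 1 applies to remaining records with region = 'central'
  - 1 records: 22 × 1.2 = 26.4
Step 3: Other records unchanged: 160
Step 4: Final sum = 72.0 + 26.4 + 160 = 258.4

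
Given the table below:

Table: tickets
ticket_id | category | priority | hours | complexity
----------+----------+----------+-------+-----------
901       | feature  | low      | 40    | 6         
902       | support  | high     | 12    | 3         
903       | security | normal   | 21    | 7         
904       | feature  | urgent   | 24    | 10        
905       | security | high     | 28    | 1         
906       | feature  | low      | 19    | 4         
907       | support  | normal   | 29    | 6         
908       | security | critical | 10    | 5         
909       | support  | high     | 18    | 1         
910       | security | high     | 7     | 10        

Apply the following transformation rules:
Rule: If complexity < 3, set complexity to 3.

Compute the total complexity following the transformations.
57

Step 1: 2 records have complexity < 3
Step 2: These records originally summed to 2
Step 3: After setting to minimum: 2 × 3 = 6
Step 4: Unaffected records sum: 51
Step 5: Final sum = 6 + 51 = 57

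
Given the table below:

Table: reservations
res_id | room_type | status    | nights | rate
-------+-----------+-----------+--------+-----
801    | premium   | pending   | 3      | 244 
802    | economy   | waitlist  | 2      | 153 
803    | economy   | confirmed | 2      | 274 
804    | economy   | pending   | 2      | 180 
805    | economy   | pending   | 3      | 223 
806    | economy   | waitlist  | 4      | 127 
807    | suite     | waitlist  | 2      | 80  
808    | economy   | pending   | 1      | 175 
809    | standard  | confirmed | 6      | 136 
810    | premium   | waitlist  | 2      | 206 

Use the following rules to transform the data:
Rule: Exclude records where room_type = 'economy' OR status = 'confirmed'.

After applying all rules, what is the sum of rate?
530

Step 1: Find records where room_type = 'economy' OR status = 'confirmed'
Step 2: 7 records match, summing to 1268
Step 3: Original sum: 1798
Step 4: Remaining sum = 1798 - 1268 = 530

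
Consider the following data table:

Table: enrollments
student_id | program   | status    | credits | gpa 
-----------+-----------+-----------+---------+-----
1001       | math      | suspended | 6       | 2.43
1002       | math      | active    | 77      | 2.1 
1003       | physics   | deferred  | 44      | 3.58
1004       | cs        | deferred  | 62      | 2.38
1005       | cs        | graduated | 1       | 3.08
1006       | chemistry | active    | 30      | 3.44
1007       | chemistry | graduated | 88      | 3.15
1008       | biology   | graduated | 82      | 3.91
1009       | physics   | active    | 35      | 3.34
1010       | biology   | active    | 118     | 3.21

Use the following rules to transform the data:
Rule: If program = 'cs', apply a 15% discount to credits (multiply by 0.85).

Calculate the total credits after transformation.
533.55

Step 1: Records with program = 'cs' have total credits = 63
Step 2: Apply multiplier: 63 × 0.85 = 53.55
Step 3: Other records total: 480
Step 4: Final sum = 53.55 + 480 = 533.55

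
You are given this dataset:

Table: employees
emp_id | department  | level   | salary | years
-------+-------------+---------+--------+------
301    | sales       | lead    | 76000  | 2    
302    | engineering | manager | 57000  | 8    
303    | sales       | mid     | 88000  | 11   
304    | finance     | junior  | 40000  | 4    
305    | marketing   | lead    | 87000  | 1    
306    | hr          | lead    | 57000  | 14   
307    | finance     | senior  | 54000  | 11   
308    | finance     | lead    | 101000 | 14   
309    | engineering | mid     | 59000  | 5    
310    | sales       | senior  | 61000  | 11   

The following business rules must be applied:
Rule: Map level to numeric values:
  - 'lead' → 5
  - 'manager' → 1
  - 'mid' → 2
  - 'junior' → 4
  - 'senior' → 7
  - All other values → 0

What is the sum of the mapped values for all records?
43

Step 1: Apply mapping to each record
Step 2: Count by status:
  'lead': 4 records × 5 = 20
  'manager': 1 records × 1 = 1
  'mid': 2 records × 2 = 4
  'junior': 1 records × 4 = 4
  'senior': 2 records × 7 = 14
Step 3: Sum all mapped values = 43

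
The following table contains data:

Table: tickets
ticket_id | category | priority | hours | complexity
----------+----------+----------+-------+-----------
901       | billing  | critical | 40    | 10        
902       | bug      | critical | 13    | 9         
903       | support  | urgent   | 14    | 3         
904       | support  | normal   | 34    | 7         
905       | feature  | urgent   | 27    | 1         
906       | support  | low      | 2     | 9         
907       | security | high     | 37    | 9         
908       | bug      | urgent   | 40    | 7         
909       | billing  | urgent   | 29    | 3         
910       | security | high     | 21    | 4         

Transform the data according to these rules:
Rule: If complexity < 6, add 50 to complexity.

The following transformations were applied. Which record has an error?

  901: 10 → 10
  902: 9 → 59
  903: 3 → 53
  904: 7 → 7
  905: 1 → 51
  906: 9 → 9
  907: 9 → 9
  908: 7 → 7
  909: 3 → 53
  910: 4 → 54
Record 902 has an error. The correct transformed value should be 9, not 59.

Step 1: Check each record against the rule
Step 2: Record 902 has complexity = 9
Step 3: Since 9 >= 6, the bonus should not have been applied
Step 4: Correct value = 9, but claimed value = 59
Conclusion: Record 902 has the error.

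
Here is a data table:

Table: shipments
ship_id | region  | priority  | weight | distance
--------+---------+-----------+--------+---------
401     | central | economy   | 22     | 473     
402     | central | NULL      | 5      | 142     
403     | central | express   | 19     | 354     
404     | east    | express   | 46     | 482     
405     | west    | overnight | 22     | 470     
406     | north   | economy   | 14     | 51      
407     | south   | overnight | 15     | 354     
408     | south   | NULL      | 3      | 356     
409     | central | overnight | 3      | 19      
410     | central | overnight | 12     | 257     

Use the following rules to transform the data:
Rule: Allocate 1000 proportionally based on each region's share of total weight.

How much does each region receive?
central: 378.88, east: 285.71, north: 86.96, south: 111.8, west: 136.65

Step 1: Calculate total weight = 161
Step 2: Calculate each region's proportion:
  central: 61/161 = 37.89% → 378.88
  east: 46/161 = 28.57% → 285.71
  north: 14/161 = 8.70% → 86.96
  south: 18/161 = 11.18% → 111.8
  west: 22/161 = 13.66% → 136.65
Step 3: Verify: sum of allocations ≈ 1000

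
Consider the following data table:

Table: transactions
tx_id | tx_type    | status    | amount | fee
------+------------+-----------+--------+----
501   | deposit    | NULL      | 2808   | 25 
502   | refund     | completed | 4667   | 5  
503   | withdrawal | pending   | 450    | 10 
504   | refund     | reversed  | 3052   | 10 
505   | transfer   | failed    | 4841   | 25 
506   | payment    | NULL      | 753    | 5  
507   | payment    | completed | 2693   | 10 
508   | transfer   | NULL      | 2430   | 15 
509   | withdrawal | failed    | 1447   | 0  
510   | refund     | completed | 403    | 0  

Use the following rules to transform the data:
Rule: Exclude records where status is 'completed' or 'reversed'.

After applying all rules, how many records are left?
6

Step 1: Count records to exclude
  - 3 (completed) + 1 (reversed) = 4 records
Step 2: Total records: 10
Step 3: Remaining = 10 - 4 = 6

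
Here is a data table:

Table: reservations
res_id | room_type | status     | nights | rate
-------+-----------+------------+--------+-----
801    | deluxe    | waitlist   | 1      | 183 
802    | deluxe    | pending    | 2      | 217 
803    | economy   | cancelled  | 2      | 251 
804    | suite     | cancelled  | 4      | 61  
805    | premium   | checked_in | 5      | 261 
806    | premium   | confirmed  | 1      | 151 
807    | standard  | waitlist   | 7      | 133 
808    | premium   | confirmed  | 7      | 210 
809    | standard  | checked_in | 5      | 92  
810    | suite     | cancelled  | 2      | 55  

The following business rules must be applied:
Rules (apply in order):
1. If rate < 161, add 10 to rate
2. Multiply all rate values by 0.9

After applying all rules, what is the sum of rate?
1497.6

Step 1: Apply Rule 1 - Add 10 to records with rate < 161
  - 5 records affected: 492 + (5 × 10) = 542
  - Unaffected records: 1122
  - Sum after Rule 1: 1664
Step 2: Apply Rule 2 - Multiply all by 0.9
  - 1664 × 0.9 = 1497.6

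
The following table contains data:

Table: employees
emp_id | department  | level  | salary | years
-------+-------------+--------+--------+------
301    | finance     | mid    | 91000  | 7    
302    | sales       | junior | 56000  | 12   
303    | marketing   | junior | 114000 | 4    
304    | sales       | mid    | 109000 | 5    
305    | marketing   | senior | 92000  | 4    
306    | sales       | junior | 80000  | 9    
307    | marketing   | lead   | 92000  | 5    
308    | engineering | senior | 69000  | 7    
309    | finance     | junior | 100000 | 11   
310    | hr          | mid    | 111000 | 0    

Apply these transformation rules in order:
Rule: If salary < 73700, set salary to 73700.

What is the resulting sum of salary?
936400

Step 1: 2 records have salary < 73700
Step 2: These records originally summed to 125000
Step 3: After setting to minimum: 2 × 73700 = 147400
Step 4: Unaffected records sum: 789000
Step 5: Final sum = 147400 + 789000 = 936400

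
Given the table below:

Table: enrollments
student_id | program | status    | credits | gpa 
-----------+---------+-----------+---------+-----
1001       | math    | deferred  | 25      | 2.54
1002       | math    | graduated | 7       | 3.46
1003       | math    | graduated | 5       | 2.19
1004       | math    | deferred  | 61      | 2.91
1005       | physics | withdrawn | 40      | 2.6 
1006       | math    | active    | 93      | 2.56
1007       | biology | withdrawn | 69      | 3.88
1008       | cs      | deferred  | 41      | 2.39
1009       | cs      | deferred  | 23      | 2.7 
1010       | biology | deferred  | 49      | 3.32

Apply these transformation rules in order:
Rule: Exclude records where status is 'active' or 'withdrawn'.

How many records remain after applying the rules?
7

Step 1: Count records to exclude
  - 1 (active) + 2 (withdrawn) = 3 records
Step 2: Total records: 10
Step 3: Remaining = 10 - 3 = 7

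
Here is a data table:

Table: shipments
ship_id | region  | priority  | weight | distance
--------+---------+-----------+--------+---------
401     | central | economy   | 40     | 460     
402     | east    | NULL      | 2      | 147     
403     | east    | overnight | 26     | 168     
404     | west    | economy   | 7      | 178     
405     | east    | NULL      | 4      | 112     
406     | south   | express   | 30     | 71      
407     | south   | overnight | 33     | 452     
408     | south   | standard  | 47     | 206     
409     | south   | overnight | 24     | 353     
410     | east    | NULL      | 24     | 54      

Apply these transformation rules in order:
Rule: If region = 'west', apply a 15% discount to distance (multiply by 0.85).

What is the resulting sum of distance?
2174.3

Step 1: Records with region = 'west' have total distance = 178
Step 2: Apply multiplier: 178 × 0.85 = 151.3
Step 3: Other records total: 2023
Step 4: Final sum = 151.3 + 2023 = 2174.3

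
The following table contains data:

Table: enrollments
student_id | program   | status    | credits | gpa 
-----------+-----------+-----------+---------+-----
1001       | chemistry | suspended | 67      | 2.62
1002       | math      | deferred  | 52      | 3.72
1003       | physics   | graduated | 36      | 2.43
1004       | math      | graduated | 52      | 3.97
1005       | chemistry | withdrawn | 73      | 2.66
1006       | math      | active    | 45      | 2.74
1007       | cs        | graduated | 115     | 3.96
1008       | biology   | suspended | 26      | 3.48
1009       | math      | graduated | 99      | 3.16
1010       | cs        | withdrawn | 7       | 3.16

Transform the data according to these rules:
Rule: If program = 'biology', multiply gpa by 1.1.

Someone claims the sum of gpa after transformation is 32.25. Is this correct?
Yes, the result is correct.

Step 1: Calculate the correct sum after transformation
Step 2: Apply multiplier 1.1 to records where program = 'biology'
Step 3: Correct result = 32.25
Step 4: Claimed result = 32.25
Step 5: 32.25 = 32.25 ✓
Conclusion: The claimed result is correct.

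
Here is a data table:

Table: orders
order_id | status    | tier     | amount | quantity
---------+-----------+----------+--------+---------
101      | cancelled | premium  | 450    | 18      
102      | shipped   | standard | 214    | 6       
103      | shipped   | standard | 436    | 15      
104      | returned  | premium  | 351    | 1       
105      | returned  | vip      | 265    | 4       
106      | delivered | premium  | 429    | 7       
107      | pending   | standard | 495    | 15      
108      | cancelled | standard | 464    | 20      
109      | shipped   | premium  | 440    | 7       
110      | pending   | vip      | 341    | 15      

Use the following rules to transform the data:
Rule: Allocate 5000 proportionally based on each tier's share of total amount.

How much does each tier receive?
premium: 2149.29, standard: 2070.79, vip: 779.92

Step 1: Calculate total amount = 3885
Step 2: Calculate each tier's proportion:
  premium: 1670/3885 = 42.99% → 2149.29
  standard: 1609/3885 = 41.42% → 2070.79
  vip: 606/3885 = 15.60% → 779.92
Step 3: Verify: sum of allocations ≈ 5000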